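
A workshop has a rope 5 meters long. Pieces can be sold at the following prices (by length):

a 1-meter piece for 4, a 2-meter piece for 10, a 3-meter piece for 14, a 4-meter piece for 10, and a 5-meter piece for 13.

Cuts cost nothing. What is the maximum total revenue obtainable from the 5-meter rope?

Build r[k] bottom-up: r[k] = max over allowed piece i of (p[i] + r[k−i]).
r[1] = 4
r[2] = 10
r[3] = 14  (first piece 1, then r[2]=10)
r[4] = 20  (first piece 2, then r[2]=10)
r[5] = 24  (first piece 1, then r[4]=20)
One optimal cutting: 2 + 2 + 1 → 10 + 10 + 4 = 24.

24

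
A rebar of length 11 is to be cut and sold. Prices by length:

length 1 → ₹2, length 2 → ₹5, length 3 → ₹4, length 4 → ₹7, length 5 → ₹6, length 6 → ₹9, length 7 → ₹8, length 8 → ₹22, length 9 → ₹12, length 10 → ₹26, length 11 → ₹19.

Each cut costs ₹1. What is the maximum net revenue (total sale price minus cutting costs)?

Consider every possible first cut. r[k] is the best of p[i]+r[k−i] over all sellable i≤k, charging 1 whenever i<k.
r[1] = 2
r[2] = 5
r[3] = 6  (first piece 1, then r[2]=5)
r[4] = 9  (first piece 2, then r[2]=5)
r[5] = 10  (first piece 1, then r[4]=9)
r[6] = 13  (first piece 2, then r[4]=9)
r[7] = 14  (first piece 1, then r[6]=13)
r[8] = 22
r[9] = 23  (first piece 1, then r[8]=22)
r[10] = 26  (first piece 2, then r[8]=22)
r[11] = 27  (first piece 1, then r[10]=26)
One optimal plan: pieces 8 + 2 + 1 (2 cuts) → ₹29 − ₹2 = ₹27.

27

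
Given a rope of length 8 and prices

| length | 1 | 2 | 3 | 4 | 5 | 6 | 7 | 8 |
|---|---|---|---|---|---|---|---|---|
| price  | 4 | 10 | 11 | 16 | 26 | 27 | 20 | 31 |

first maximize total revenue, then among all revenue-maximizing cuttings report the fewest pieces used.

Consider every possible first cut. r[k] is the best of p[i]+r[k−i] over all sellable i≤k.
r[1] = 4
r[2] = max(4+4, 10+0) = 10
r[3] = max(4+10, 10+4, 11+0) = 14
r[4] = max(4+14, 10+10, 11+4, 16+0) = 20
r[5] = max(4+20, 10+14, 11+10, 16+4, 26+0) = 26
r[6] = max(4+26, 10+20, 11+14, 16+10, 26+4, 27+0) = 30
r[7] = max(4+30, 10+26, 11+20, …, 27+4, 20+0) = 36
r[8] = max(4+36, 10+30, 11+26, …, 20+4, 31+0) = 40
Maximum revenue is 40.
Now minimize piece count subject to staying optimal: for each k, pieces[k] = 1 + min over i with p[i]+r[k−i]=r[k] of pieces[k−i].
pieces[5] = 1
pieces[6] = 2
pieces[7] = 2
pieces[8] = 3

3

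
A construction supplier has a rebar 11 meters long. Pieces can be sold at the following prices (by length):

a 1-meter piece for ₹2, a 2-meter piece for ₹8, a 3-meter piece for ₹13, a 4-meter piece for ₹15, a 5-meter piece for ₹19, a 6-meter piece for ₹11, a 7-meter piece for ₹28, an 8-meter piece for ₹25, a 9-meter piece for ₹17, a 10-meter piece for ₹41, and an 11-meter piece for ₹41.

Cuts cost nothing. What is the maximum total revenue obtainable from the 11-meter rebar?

47

Build r[k] bottom-up: r[k] = max over allowed piece i of (p[i] + r[k−i]).
r[1] = 2
r[2] = max(2+2, 8+0) = 8
r[3] = max(2+8, 8+2, 13+0) = 13
r[4] = max(2+13, 8+8, 13+2, 15+0) = 16
r[5] = max(2+16, 8+13, 13+8, 15+2, 19+0) = 21
r[6] = max(2+21, 8+16, 13+13, 15+8, 19+2, 11+0) = 26
r[7] = max(2+26, 8+21, 13+16, …, 11+2, 28+0) = 29
r[8] = max(2+29, 8+26, 13+21, …, 28+2, 25+0) = 34
r[9] = max(2+34, 8+29, 13+26, …, 25+2, 17+0) = 39
r[10] = max(2+39, 8+34, 13+29, …, 17+2, 41+0) = 42
r[11] = max(2+42, 8+39, 13+34, …, 41+2, 41+0) = 47
One optimal cutting: 3 + 3 + 3 + 2 → ₹13 + ₹13 + ₹13 + ₹8 = ₹47.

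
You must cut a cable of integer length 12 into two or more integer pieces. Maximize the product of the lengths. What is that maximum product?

81

Define m[k] = max over 1≤i<k of i · max(k−i, m[k−i]); the inner max lets the remainder stay uncut if that's better.
m[2] = 1×max(1,0) = 1×1 = 1
m[3] = 1×max(2,1) = 1×2 = 2
m[4] = 2×max(2,1) = 2×2 = 4
m[5] = 2×max(3,2) = 2×3 = 6
m[6] = 3×max(3,2) = 3×3 = 9
m[7] = 2×max(5,6) = 2×6 = 12
m[8] = 2×max(6,9) = 2×9 = 18
m[9] = 3×max(6,9) = 3×9 = 27
m[10] = 2×max(8,18) = 2×18 = 36
m[11] = 2×max(9,27) = 2×27 = 54
m[12] = 3×max(9,27) = 3×27 = 81
One optimal split: 3 + 3 + 3 + 3; product 3×3×3×3 = 81.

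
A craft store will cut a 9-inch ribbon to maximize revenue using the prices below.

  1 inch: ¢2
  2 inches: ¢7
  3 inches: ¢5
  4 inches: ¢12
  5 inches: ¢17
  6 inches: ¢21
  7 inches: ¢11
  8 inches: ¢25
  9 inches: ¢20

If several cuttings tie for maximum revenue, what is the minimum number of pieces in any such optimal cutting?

Build r[k] bottom-up: r[k] = max over allowed piece i of (p[i] + r[k−i]).
r[1] = 2
r[2] = 7
r[3] = 9  (first piece 1, then r[2]=7)
r[4] = 14  (first piece 2, then r[2]=7)
r[5] = 17
r[6] = 21  (first piece 2, then r[4]=14)
r[7] = 24  (first piece 2, then r[5]=17)
r[8] = 28  (first piece 2, then r[6]=21)
r[9] = 31  (first piece 2, then r[7]=24)
Maximum revenue is ¢31.
Now minimize piece count subject to staying optimal: for each k, pieces[k] = 1 + min over i with p[i]+r[k−i]=r[k] of pieces[k−i].
pieces[6] = 1
pieces[7] = 2
pieces[8] = 2
pieces[9] = 3

3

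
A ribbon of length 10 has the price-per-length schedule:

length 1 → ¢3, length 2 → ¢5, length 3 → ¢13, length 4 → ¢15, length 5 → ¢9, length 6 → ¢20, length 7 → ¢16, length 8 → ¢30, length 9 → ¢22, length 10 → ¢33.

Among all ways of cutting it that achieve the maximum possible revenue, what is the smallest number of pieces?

Let r[k] be the best obtainable value from length k. For each k, try every first piece i and keep the best of price[i] + r[k−i].
r[1] = 3
r[2] = max(3+3, 5+0) = 6
r[3] = max(3+6, 5+3, 13+0) = 13
r[4] = max(3+13, 5+6, 13+3, 15+0) = 16
r[5] = max(3+16, 5+13, 13+6, 15+3, 9+0) = 19
r[6] = max(3+19, 5+16, 13+13, 15+6, 9+3, 20+0) = 26
r[7] = max(3+26, 5+19, 13+16, …, 20+3, 16+0) = 29
r[8] = max(3+29, 5+26, 13+19, …, 16+3, 30+0) = 32
r[9] = max(3+32, 5+29, 13+26, …, 30+3, 22+0) = 39
r[10] = max(3+39, 5+32, 13+29, …, 22+3, 33+0) = 42
Maximum revenue is ¢42.
Now minimize piece count subject to staying optimal: for each k, pieces[k] = 1 + min over i with p[i]+r[k−i]=r[k] of pieces[k−i].
pieces[7] = 3
pieces[8] = 4
pieces[9] = 3
pieces[10] = 4

4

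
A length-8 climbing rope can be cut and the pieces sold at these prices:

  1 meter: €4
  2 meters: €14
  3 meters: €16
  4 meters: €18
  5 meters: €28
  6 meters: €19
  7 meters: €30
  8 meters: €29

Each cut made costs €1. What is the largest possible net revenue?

53

Build v[k] bottom-up: v[k] = max over allowed piece i of (p[i] + v[k−i]) − 1 per cut.
v[1] = 4
v[2] = 14
v[3] = 17  (first piece 1, then v[2]=14)
v[4] = 27  (first piece 2, then v[2]=14)
v[5] = 30  (first piece 1, then v[4]=27)
v[6] = 40  (first piece 2, then v[4]=27)
v[7] = 43  (first piece 1, then v[6]=40)
v[8] = 53  (first piece 2, then v[6]=40)
One optimal plan: pieces 2 + 2 + 2 + 2 (3 cuts) → €56 − €3 = €53.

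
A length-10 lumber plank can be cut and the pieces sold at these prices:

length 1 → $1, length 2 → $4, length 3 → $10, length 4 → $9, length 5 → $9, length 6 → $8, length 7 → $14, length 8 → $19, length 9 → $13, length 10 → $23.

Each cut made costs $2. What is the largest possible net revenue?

Build v[k] bottom-up: v[k] = max over allowed piece i of (p[i] + v[k−i]) − 2 per cut.
v[1] = 1
v[2] = 4
v[3] = 10
v[4] = 9  (first piece 1, then v[3]=10)
v[5] = 12  (first piece 2, then v[3]=10)
v[6] = 18  (first piece 3, then v[3]=10)
v[7] = 17  (first piece 1, then v[6]=18)
v[8] = 20  (first piece 2, then v[6]=18)
v[9] = 26  (first piece 3, then v[6]=18)
v[10] = 25  (first piece 1, then v[9]=26)
One optimal plan: pieces 3 + 3 + 3 + 1 (3 cuts) → $31 − $6 = $25.

25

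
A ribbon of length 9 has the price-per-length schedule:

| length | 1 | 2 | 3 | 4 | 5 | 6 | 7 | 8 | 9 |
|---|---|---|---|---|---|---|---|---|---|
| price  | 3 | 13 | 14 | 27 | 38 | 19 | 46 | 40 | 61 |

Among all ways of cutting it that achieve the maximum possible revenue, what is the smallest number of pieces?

2

Build r[k] bottom-up: r[k] = max over allowed piece i of (p[i] + r[k−i]).
r[1] = 3
r[2] = 13
r[3] = 16  (first piece 1, then r[2]=13)
r[4] = 27
r[5] = 38
r[6] = 41  (first piece 1, then r[5]=38)
r[7] = 51  (first piece 2, then r[5]=38)
r[8] = 54  (first piece 1, then r[7]=51)
r[9] = 65  (first piece 4, then r[5]=38)
Maximum revenue is ¢65.
Now minimize piece count subject to staying optimal: for each k, pieces[k] = 1 + min over i with p[i]+r[k−i]=r[k] of pieces[k−i].
pieces[6] = 2
pieces[7] = 2
pieces[8] = 2
pieces[9] = 2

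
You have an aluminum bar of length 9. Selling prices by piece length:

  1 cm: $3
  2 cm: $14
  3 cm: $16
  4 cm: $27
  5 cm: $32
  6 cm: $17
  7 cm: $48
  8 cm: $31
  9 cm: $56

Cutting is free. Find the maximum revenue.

Consider every possible first cut. best[k] is the best of p[i]+best[k−i] over all sellable i≤k.
best[1] = 3
best[2] = max(3+3, 14+0) = 14
best[3] = max(3+14, 14+3, 16+0) = 17
best[4] = max(3+17, 14+14, 16+3, 27+0) = 28
best[5] = max(3+28, 14+17, 16+14, 27+3, 32+0) = 32
best[6] = max(3+32, 14+28, 16+17, 27+14, 32+3, 17+0) = 42
best[7] = max(3+42, 14+32, 16+28, …, 17+3, 48+0) = 48
best[8] = max(3+48, 14+42, 16+32, …, 48+3, 31+0) = 56
best[9] = max(3+56, 14+48, 16+42, …, 31+3, 56+0) = 62
One optimal cutting: 7 + 2 → $48 + $14 = $62.

62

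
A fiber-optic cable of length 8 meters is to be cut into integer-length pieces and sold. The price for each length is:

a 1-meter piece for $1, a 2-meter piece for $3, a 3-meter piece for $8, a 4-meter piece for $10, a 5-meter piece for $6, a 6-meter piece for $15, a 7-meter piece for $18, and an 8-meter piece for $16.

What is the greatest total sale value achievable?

Let v[k] be the best obtainable value from length k. For each k, try every first piece i and keep the best of price[i] + v[k−i].
v[1] = 1
v[2] = max(1+1, 3+0) = 3
v[3] = max(1+3, 3+1, 8+0) = 8
v[4] = max(1+8, 3+3, 8+1, 10+0) = 10
v[5] = max(1+10, 3+8, 8+3, 10+1, 6+0) = 11
v[6] = max(1+11, 3+10, 8+8, 10+3, 6+1, 15+0) = 16
v[7] = max(1+16, 3+11, 8+10, …, 15+1, 18+0) = 18
v[8] = max(1+18, 3+16, 8+11, …, 18+1, 16+0) = 20
One optimal cutting: 4 + 4 → $10 + $10 = $20.

20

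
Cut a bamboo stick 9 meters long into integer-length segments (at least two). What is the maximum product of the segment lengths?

Fill prod[k] for k=2..9: at each k try every first piece i and multiply by the better of (k−i) uncut or prod[k−i].
Small cases: prod[2]=1.
prod[3] = 1×max(2,1) = 1×2 = 2
prod[4] = 2×max(2,1) = 2×2 = 4
prod[5] = 2×max(3,2) = 2×3 = 6
prod[6] = 3×max(3,2) = 3×3 = 9
prod[7] = 2×max(5,6) = 2×6 = 12
prod[8] = 2×max(6,9) = 2×9 = 18
prod[9] = 3×max(6,9) = 3×9 = 27
One optimal split: 3 + 3 + 3; product 3×3×3 = 27.

27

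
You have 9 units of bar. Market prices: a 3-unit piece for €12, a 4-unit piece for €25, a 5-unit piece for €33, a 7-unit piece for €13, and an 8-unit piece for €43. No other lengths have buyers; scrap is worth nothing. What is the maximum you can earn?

58

Let f[k] be the best obtainable value from length k. For each k, try every first piece i and keep the best of price[i] + f[k−i].
f[1] = 0
f[2] = 0
f[3] = 12
f[4] = 25
f[5] = 33
f[6] = 33
f[7] = 37  (first piece 3, then f[4]=25)
f[8] = 50  (first piece 4, then f[4]=25)
f[9] = 58  (first piece 4, then f[5]=33)
One optimal cutting: 5 + 4 → €58.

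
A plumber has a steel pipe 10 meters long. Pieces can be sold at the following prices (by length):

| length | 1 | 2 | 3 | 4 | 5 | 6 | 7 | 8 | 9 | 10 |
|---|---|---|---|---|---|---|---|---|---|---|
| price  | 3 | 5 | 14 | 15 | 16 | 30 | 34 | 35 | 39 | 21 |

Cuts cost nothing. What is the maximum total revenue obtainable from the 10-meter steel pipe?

48

Build best[k] bottom-up: best[k] = max over allowed piece i of (p[i] + best[k−i]).
best[1] = 3
best[2] = max(3+3, 5+0) = 6
best[3] = max(3+6, 5+3, 14+0) = 14
best[4] = max(3+14, 5+6, 14+3, 15+0) = 17
best[5] = max(3+17, 5+14, 14+6, 15+3, 16+0) = 20
best[6] = max(3+20, 5+17, 14+14, 15+6, 16+3, 30+0) = 30
best[7] = max(3+30, 5+20, 14+17, …, 30+3, 34+0) = 34
best[8] = max(3+34, 5+30, 14+20, …, 34+3, 35+0) = 37
best[9] = max(3+37, 5+34, 14+30, …, 35+3, 39+0) = 44
best[10] = max(3+44, 5+37, 14+34, …, 39+3, 21+0) = 48
One optimal cutting: 7 + 3 → $34 + $14 = $48.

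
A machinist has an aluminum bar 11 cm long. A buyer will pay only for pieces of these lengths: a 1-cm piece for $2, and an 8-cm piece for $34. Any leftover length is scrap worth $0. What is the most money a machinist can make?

Let f[k] be the best obtainable value from length k. For each k, try every first piece i and keep the best of price[i] + f[k−i].
f[1] = 2
f[2] = 4  (first piece 1, then f[1]=2)
f[3] = 6  (first piece 1, then f[2]=4)
f[4] = 8  (first piece 1, then f[3]=6)
f[5] = 10  (first piece 1, then f[4]=8)
f[6] = 12  (first piece 1, then f[5]=10)
f[7] = 14  (first piece 1, then f[6]=12)
f[8] = max(2+14, 34+0) = 34
f[9] = max(2+34, 34+2) = 36
f[10] = max(2+36, 34+4) = 38
f[11] = max(2+38, 34+6) = 40
One optimal cutting: 8 + 1 + 1 + 1 → $40.

40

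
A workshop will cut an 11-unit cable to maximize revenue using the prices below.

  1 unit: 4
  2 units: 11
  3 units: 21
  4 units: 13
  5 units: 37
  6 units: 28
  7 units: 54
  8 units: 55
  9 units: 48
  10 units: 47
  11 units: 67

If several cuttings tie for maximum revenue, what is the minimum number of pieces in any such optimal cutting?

3

Consider every possible first cut. r[k] is the best of p[i]+r[k−i] over all sellable i≤k.
r[1] = 4
r[2] = 11
r[3] = 21
r[4] = 25  (first piece 1, then r[3]=21)
r[5] = 37
r[6] = 42  (first piece 3, then r[3]=21)
r[7] = 54
r[8] = 58  (first piece 1, then r[7]=54)
r[9] = 65  (first piece 2, then r[7]=54)
r[10] = 75  (first piece 3, then r[7]=54)
r[11] = 79  (first piece 1, then r[10]=75)
Maximum revenue is 79.
Now minimize piece count subject to staying optimal: for each k, pieces[k] = 1 + min over i with p[i]+r[k−i]=r[k] of pieces[k−i].
pieces[8] = 2
pieces[9] = 2
pieces[10] = 2
pieces[11] = 3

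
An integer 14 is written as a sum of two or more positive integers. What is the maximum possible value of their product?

Let f[k] be the best product for length k (with at least one cut). For each first piece i, the rest contributes max(k−i, f[k−i]).
f[2] = 1*max(1,0) = 1*1 = 1
f[3] = max(1*2, 2*1) = 2
f[4] = max(1*3, 2*2, 3*1) = 4
f[5] = max(1*4, 2*3, 3*2, 4*1) = 6
f[6] = max(1*6, 2*4, 3*3, 4*2, 5*1) = 9
f[7] = max(1*9, 2*6, 3*4, 4*3, 5*2, 6*1) = 12
f[8] = max(1*12, 2*9, 3*6, …, 6*2, 7*1) = 18
f[9] = max(1*18, 2*12, 3*9, …, 7*2, 8*1) = 27
f[10] = max(1*27, 2*18, 3*12, …, 8*2, 9*1) = 36
f[11] = max(1*36, 2*27, 3*18, …, 9*2, 10*1) = 54
f[12] = max(1*54, 2*36, 3*27, …, 10*2, 11*1) = 81
f[13] = max(1*81, 2*54, 3*36, …, 11*2, 12*1) = 108
f[14] = max(1*108, 2*81, 3*54, …, 12*2, 13*1) = 162
One optimal split: 3 + 3 + 3 + 3 + 2; product 3*3*3*3*2 = 162.

162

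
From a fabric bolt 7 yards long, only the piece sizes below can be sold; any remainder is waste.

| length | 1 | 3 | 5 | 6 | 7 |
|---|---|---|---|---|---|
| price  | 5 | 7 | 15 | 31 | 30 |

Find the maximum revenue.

Consider every possible first cut. f[k] is the best of p[i]+f[k−i] over all sellable i≤k.
f[1] = 5
f[2] = 10  (first piece 1, then f[1]=5)
f[3] = 15  (first piece 1, then f[2]=10)
f[4] = 20  (first piece 1, then f[3]=15)
f[5] = 25  (first piece 1, then f[4]=20)
f[6] = 31
f[7] = 36  (first piece 1, then f[6]=31)
One optimal cutting: 6 + 1 → $36.

36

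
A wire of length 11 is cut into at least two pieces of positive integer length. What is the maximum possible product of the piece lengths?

Fill m[k] for k=2..11: at each k try every first piece i and multiply by the better of (k−i) uncut or m[k−i].
m[2] = 1*max(1,0) = 1*1 = 1
m[3] = 1*max(2,1) = 1*2 = 2
m[4] = 2*max(2,1) = 2*2 = 4
m[5] = 2*max(3,2) = 2*3 = 6
m[6] = 3*max(3,2) = 3*3 = 9
m[7] = 2*max(5,6) = 2*6 = 12
m[8] = 2*max(6,9) = 2*9 = 18
m[9] = 3*max(6,9) = 3*9 = 27
m[10] = 2*max(8,18) = 2*18 = 36
m[11] = 2*max(9,27) = 2*27 = 54
One optimal split: 3 + 3 + 3 + 2; product 3*3*3*2 = 54.

54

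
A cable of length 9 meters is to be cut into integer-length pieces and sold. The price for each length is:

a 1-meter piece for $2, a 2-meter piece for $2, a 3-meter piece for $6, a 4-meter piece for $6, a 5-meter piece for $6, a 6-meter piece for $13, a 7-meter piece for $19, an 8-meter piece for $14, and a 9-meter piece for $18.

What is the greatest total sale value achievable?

23

Let r[k] be the best obtainable value from length k. For each k, try every first piece i and keep the best of price[i] + r[k−i].
r[1] = 2
r[2] = max(2+2, 2+0) = 4
r[3] = max(2+4, 2+2, 6+0) = 6
r[4] = max(2+6, 2+4, 6+2, 6+0) = 8
r[5] = max(2+8, 2+6, 6+4, 6+2, 6+0) = 10
r[6] = max(2+10, 2+8, 6+6, 6+4, 6+2, 13+0) = 13
r[7] = max(2+13, 2+10, 6+8, …, 13+2, 19+0) = 19
r[8] = max(2+19, 2+13, 6+10, …, 19+2, 14+0) = 21
r[9] = max(2+21, 2+19, 6+13, …, 14+2, 18+0) = 23
One optimal cutting: 7 + 1 + 1 → $19 + $2 + $2 = $23.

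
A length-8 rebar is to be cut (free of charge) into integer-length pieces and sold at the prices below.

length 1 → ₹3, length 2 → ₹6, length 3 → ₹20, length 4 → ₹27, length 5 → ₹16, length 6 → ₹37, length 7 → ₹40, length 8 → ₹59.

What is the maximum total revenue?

59

Consider every possible first cut. r[k] is the best of p[i]+r[k−i] over all sellable i≤k.
r[1] = 3
r[2] = max(3+3, 6+0) = 6
r[3] = max(3+6, 6+3, 20+0) = 20
r[4] = max(3+20, 6+6, 20+3, 27+0) = 27
r[5] = max(3+27, 6+20, 20+6, 27+3, 16+0) = 30
r[6] = max(3+30, 6+27, 20+20, 27+6, 16+3, 37+0) = 40
r[7] = max(3+40, 6+30, 20+27, …, 37+3, 40+0) = 47
r[8] = max(3+47, 6+40, 20+30, …, 40+3, 59+0) = 59
Best is to sell the whole 8-meter piece uncut for ₹59.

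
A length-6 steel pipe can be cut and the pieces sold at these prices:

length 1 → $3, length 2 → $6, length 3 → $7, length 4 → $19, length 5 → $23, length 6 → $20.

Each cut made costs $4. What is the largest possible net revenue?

Consider every possible first cut. r[k] is the best of p[i]+r[k−i] over all sellable i≤k, charging 4 whenever i<k.
r[1] = 3
r[2] = max(3+3-4, 6+0) = 6
r[3] = max(3+6-4, 6+3-4, 7+0) = 7
r[4] = max(3+7-4, 6+6-4, 7+3-4, 19+0) = 19
r[5] = max(3+19-4, 6+7-4, 7+6-4, 19+3-4, 23+0) = 23
r[6] = max(3+23-4, 6+19-4, 7+7-4, 19+6-4, 23+3-4, 20+0) = 22
One optimal plan: pieces 5 + 1 (1 cut) → $26 − $4 = $22.

22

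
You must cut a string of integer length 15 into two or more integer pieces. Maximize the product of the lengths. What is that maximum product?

243

Define P[k] = max over 1≤i<k of i · max(k−i, P[k−i]); the inner max lets the remainder stay uncut if that's better.
Small cases: P[2]=1, P[3]=2, P[4]=4, P[5]=6, P[6]=9, P[7]=12, P[8]=18, P[9]=27, P[10]=36.
P[11] = max(1*36, 2*27, 3*18, …, 9*2, 10*1) = 54
P[12] = max(1*54, 2*36, 3*27, …, 10*2, 11*1) = 81
P[13] = max(1*81, 2*54, 3*36, …, 11*2, 12*1) = 108
P[14] = max(1*108, 2*81, 3*54, …, 12*2, 13*1) = 162
P[15] = max(1*162, 2*108, 3*81, …, 13*2, 14*1) = 243
One optimal split: 3 + 3 + 3 + 3 + 3; product 3*3*3*3*3 = 243.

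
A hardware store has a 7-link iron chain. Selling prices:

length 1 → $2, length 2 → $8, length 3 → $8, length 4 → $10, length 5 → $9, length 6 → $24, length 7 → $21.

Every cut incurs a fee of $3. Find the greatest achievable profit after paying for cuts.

Let v[k] be the best obtainable value from length k. For each k, try every first piece i and keep the best of price[i] + v[k−i] minus the 3 cut fee when i<k.
v[1] = 2
v[2] = max(2+2-3, 8+0) = 8
v[3] = max(2+8-3, 8+2-3, 8+0) = 8
v[4] = max(2+8-3, 8+8-3, 8+2-3, 10+0) = 13
v[5] = max(2+13-3, 8+8-3, 8+8-3, 10+2-3, 9+0) = 13
v[6] = max(2+13-3, 8+13-3, 8+8-3, 10+8-3, 9+2-3, 24+0) = 24
v[7] = max(2+24-3, 8+13-3, 8+13-3, …, 24+2-3, 21+0) = 23
One optimal plan: pieces 6 + 1 (1 cut) → $26 − $3 = $23.

23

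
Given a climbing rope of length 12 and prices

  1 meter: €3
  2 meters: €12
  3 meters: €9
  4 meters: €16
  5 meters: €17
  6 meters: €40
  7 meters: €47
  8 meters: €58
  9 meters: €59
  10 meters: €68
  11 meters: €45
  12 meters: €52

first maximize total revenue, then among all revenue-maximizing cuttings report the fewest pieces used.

3

Let r[k] be the best obtainable value from length k. For each k, try every first piece i and keep the best of price[i] + r[k−i].
r[1] = 3
r[2] = max(3+3, 12+0) = 12
r[3] = max(3+12, 12+3, 9+0) = 15
r[4] = max(3+15, 12+12, 9+3, 16+0) = 24
r[5] = max(3+24, 12+15, 9+12, 16+3, 17+0) = 27
r[6] = max(3+27, 12+24, 9+15, 16+12, 17+3, 40+0) = 40
r[7] = max(3+40, 12+27, 9+24, …, 40+3, 47+0) = 47
r[8] = max(3+47, 12+40, 9+27, …, 47+3, 58+0) = 58
r[9] = max(3+58, 12+47, 9+40, …, 58+3, 59+0) = 61
r[10] = max(3+61, 12+58, 9+47, …, 59+3, 68+0) = 70
r[11] = max(3+70, 12+61, 9+58, …, 68+3, 45+0) = 73
r[12] = max(3+73, 12+70, 9+61, …, 45+3, 52+0) = 82
Maximum revenue is €82.
Now minimize piece count subject to staying optimal: for each k, pieces[k] = 1 + min over i with p[i]+r[k−i]=r[k] of pieces[k−i].
pieces[9] = 2
pieces[10] = 2
pieces[11] = 3
pieces[12] = 3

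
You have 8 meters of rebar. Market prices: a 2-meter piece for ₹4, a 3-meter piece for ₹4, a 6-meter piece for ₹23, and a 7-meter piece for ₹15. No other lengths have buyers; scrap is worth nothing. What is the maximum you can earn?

Consider every possible first cut. r[k] is the best of p[i]+r[k−i] over all sellable i≤k.
r[1] = 0
r[2] = 4
r[3] = max(4+0, 4+0) = 4
r[4] = max(4+4, 4+0) = 8
r[5] = max(4+4, 4+4) = 8
r[6] = max(4+8, 4+4, 23+0) = 23
r[7] = max(4+8, 4+8, 23+0, 15+0) = 23
r[8] = max(4+23, 4+8, 23+4, 15+0) = 27
One optimal cutting: 6 + 2 → ₹27.

27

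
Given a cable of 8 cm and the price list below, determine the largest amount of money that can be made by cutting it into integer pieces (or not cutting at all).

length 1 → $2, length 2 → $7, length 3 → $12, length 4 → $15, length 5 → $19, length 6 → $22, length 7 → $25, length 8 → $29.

Let best[k] be the best obtainable value from length k. For each k, try every first piece i and keep the best of price[i] + best[k−i].
best[1] = 2
best[2] = max(2+2, 7+0) = 7
best[3] = max(2+7, 7+2, 12+0) = 12
best[4] = max(2+12, 7+7, 12+2, 15+0) = 15
best[5] = max(2+15, 7+12, 12+7, 15+2, 19+0) = 19
best[6] = max(2+19, 7+15, 12+12, 15+7, 19+2, 22+0) = 24
best[7] = max(2+24, 7+19, 12+15, …, 22+2, 25+0) = 27
best[8] = max(2+27, 7+24, 12+19, …, 25+2, 29+0) = 31
One optimal cutting: 3 + 3 + 2 → $12 + $12 + $7 = $31.

31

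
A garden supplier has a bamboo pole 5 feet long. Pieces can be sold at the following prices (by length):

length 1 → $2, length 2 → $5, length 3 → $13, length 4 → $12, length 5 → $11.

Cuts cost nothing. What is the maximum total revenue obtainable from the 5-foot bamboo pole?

Consider every possible first cut. v[k] is the best of p[i]+v[k−i] over all sellable i≤k.
v[1] = 2
v[2] = 5
v[3] = 13
v[4] = 15  (first piece 1, then v[3]=13)
v[5] = 18  (first piece 2, then v[3]=13)
One optimal cutting: 3 + 2 → $13 + $5 = $18.

18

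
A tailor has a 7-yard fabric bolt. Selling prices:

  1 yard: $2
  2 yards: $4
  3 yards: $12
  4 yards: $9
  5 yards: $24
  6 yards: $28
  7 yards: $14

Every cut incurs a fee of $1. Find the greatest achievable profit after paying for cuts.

Build net[k] bottom-up: net[k] = max over allowed piece i of (p[i] + net[k−i]) − 1 per cut.
net[1] = 2
net[2] = max(2+2-1, 4+0) = 4
net[3] = max(2+4-1, 4+2-1, 12+0) = 12
net[4] = max(2+12-1, 4+4-1, 12+2-1, 9+0) = 13
net[5] = max(2+13-1, 4+12-1, 12+4-1, 9+2-1, 24+0) = 24
net[6] = max(2+24-1, 4+13-1, 12+12-1, 9+4-1, 24+2-1, 28+0) = 28
net[7] = max(2+28-1, 4+24-1, 12+13-1, …, 28+2-1, 14+0) = 29
One optimal plan: pieces 6 + 1 (1 cut) → $30 − $1 = $29.

29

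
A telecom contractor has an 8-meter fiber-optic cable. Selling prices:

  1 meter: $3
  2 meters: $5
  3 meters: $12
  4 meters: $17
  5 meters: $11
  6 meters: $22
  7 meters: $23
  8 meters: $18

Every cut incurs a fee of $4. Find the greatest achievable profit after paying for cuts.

Let net[k] be the best obtainable value from length k. For each k, try every first piece i and keep the best of price[i] + net[k−i] minus the 4 cut fee when i<k.
net[1] = 3
net[2] = 5
net[3] = 12
net[4] = 17
net[5] = 16  (first piece 1, then net[4]=17)
net[6] = 22
net[7] = 25  (first piece 3, then net[4]=17)
net[8] = 30  (first piece 4, then net[4]=17)
One optimal plan: pieces 4 + 4 (1 cut) → $34 − $4 = $30.

30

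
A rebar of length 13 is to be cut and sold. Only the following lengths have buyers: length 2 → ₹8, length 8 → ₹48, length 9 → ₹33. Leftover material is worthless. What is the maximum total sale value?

Build f[k] bottom-up: f[k] = max over allowed piece i of (p[i] + f[k−i]).
f[1] = 0
f[2] = 8
f[3] = 8
f[4] = 16  (first piece 2, then f[2]=8)
f[5] = 16
f[6] = 24  (first piece 2, then f[4]=16)
f[7] = 24
f[8] = 48
f[9] = 48
f[10] = 56  (first piece 2, then f[8]=48)
f[11] = 56
f[12] = 64  (first piece 2, then f[10]=56)
f[13] = 64
One optimal cutting: pieces 8 + 2 + 2 with 1 meter of scrap → ₹64.

64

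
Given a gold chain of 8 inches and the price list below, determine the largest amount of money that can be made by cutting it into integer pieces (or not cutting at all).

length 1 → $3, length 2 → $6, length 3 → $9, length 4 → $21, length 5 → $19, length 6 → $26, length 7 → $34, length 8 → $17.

42

Build r[k] bottom-up: r[k] = max over allowed piece i of (p[i] + r[k−i]).
r[1] = 3
r[2] = max(3+3, 6+0) = 6
r[3] = max(3+6, 6+3, 9+0) = 9
r[4] = max(3+9, 6+6, 9+3, 21+0) = 21
r[5] = max(3+21, 6+9, 9+6, 21+3, 19+0) = 24
r[6] = max(3+24, 6+21, 9+9, 21+6, 19+3, 26+0) = 27
r[7] = max(3+27, 6+24, 9+21, …, 26+3, 34+0) = 34
r[8] = max(3+34, 6+27, 9+24, …, 34+3, 17+0) = 42
One optimal cutting: 4 + 4 → $21 + $21 = $42.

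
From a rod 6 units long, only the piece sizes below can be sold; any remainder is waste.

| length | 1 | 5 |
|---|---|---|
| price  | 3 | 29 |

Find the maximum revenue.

Build best[k] bottom-up: best[k] = max over allowed piece i of (p[i] + best[k−i]).
best[1] = 3
best[2] = 6  (first piece 1, then best[1]=3)
best[3] = 9  (first piece 1, then best[2]=6)
best[4] = 12  (first piece 1, then best[3]=9)
best[5] = 29
best[6] = 32  (first piece 1, then best[5]=29)
One optimal cutting: 5 + 1 → $32.

32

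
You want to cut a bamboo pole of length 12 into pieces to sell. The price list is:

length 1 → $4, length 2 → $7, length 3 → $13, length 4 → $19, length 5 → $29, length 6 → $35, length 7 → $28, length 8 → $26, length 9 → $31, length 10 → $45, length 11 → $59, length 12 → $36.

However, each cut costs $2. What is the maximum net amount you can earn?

Let v[k] be the best obtainable value from length k. For each k, try every first piece i and keep the best of price[i] + v[k−i] minus the 2 cut fee when i<k.
v[1] = 4
v[2] = 7
v[3] = 13
v[4] = 19
v[5] = 29
v[6] = 35
v[7] = 37  (first piece 1, then v[6]=35)
v[8] = 40  (first piece 2, then v[6]=35)
v[9] = 46  (first piece 3, then v[6]=35)
v[10] = 56  (first piece 5, then v[5]=29)
v[11] = 62  (first piece 5, then v[6]=35)
v[12] = 68  (first piece 6, then v[6]=35)
One optimal plan: pieces 6 + 6 (1 cut) → $70 − $2 = $68.

68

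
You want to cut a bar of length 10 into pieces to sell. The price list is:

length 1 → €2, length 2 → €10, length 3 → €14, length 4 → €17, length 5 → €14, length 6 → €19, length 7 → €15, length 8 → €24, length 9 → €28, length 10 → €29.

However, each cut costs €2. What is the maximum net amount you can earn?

42

Build r[k] bottom-up: r[k] = max over allowed piece i of (p[i] + r[k−i]) − 2 per cut.
r[1] = 2
r[2] = max(2+2-2, 10+0) = 10
r[3] = max(2+10-2, 10+2-2, 14+0) = 14
r[4] = max(2+14-2, 10+10-2, 14+2-2, 17+0) = 18
r[5] = max(2+18-2, 10+14-2, 14+10-2, 17+2-2, 14+0) = 22
r[6] = max(2+22-2, 10+18-2, 14+14-2, 17+10-2, 14+2-2, 19+0) = 26
r[7] = max(2+26-2, 10+22-2, 14+18-2, …, 19+2-2, 15+0) = 30
r[8] = max(2+30-2, 10+26-2, 14+22-2, …, 15+2-2, 24+0) = 34
r[9] = max(2+34-2, 10+30-2, 14+26-2, …, 24+2-2, 28+0) = 38
r[10] = max(2+38-2, 10+34-2, 14+30-2, …, 28+2-2, 29+0) = 42
One optimal plan: pieces 2 + 2 + 2 + 2 + 2 (4 cuts) → €50 − €8 = €42.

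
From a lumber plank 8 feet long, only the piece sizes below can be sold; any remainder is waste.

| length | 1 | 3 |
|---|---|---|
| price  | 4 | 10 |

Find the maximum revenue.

32

Build r[k] bottom-up: r[k] = max over allowed piece i of (p[i] + r[k−i]).
r[1] = 4
r[2] = 8  (first piece 1, then r[1]=4)
r[3] = max(4+8, 10+0) = 12
r[4] = max(4+12, 10+4) = 16
r[5] = max(4+16, 10+8) = 20
r[6] = max(4+20, 10+12) = 24
r[7] = max(4+24, 10+16) = 28
r[8] = max(4+28, 10+20) = 32
One optimal cutting: 1 + 1 + 1 + 1 + 1 + 1 + 1 + 1 → $32.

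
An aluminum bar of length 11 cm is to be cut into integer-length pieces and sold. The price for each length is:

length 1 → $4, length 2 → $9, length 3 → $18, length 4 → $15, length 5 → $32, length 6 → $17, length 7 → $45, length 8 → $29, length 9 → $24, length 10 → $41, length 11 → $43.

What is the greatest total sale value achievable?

Build R[k] bottom-up: R[k] = max over allowed piece i of (p[i] + R[k−i]).
R[1] = 4
R[2] = 9
R[3] = 18
R[4] = 22  (first piece 1, then R[3]=18)
R[5] = 32
R[6] = 36  (first piece 1, then R[5]=32)
R[7] = 45
R[8] = 50  (first piece 3, then R[5]=32)
R[9] = 54  (first piece 1, then R[8]=50)
R[10] = 64  (first piece 5, then R[5]=32)
R[11] = 68  (first piece 1, then R[10]=64)
One optimal cutting: 5 + 5 + 1 → $32 + $32 + $4 = $68.

68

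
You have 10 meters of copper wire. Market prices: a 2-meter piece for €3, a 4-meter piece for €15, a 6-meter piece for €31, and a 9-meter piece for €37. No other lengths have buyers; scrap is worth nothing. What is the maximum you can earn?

Let best[k] be the best obtainable value from length k. For each k, try every first piece i and keep the best of price[i] + best[k−i].
best[1] = 0
best[2] = 3
best[3] = 3
best[4] = max(3+3, 15+0) = 15
best[5] = max(3+3, 15+0) = 15
best[6] = max(3+15, 15+3, 31+0) = 31
best[7] = max(3+15, 15+3, 31+0) = 31
best[8] = max(3+31, 15+15, 31+3) = 34
best[9] = max(3+31, 15+15, 31+3, 37+0) = 37
best[10] = max(3+34, 15+31, 31+15, 37+0) = 46
One optimal cutting: 6 + 4 → €46.

46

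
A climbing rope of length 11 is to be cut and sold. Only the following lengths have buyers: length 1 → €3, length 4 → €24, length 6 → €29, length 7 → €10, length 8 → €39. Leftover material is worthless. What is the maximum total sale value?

Consider every possible first cut. f[k] is the best of p[i]+f[k−i] over all sellable i≤k.
f[1] = 3
f[2] = 6  (first piece 1, then f[1]=3)
f[3] = 9  (first piece 1, then f[2]=6)
f[4] = 24
f[5] = 27  (first piece 1, then f[4]=24)
f[6] = 30  (first piece 1, then f[5]=27)
f[7] = 33  (first piece 1, then f[6]=30)
f[8] = 48  (first piece 4, then f[4]=24)
f[9] = 51  (first piece 1, then f[8]=48)
f[10] = 54  (first piece 1, then f[9]=51)
f[11] = 57  (first piece 1, then f[10]=54)
One optimal cutting: 4 + 4 + 1 + 1 + 1 → €57.

57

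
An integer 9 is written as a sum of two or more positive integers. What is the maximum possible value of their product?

27

Fill P[k] for k=2..9: at each k try every first piece i and multiply by the better of (k−i) uncut or P[k−i].
P[2] = 1*max(1,0) = 1*1 = 1
P[3] = 1*max(2,1) = 1*2 = 2
P[4] = 2*max(2,1) = 2*2 = 4
P[5] = 2*max(3,2) = 2*3 = 6
P[6] = 3*max(3,2) = 3*3 = 9
P[7] = 2*max(5,6) = 2*6 = 12
P[8] = 2*max(6,9) = 2*9 = 18
P[9] = 3*max(6,9) = 3*9 = 27
One optimal split: 3 + 3 + 3; product 3*3*3 = 27.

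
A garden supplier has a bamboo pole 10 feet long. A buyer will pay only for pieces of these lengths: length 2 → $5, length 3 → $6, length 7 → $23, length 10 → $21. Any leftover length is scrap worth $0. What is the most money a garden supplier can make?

Let r[k] be the best obtainable value from length k. For each k, try every first piece i and keep the best of price[i] + r[k−i].
r[1] = 0
r[2] = 5
r[3] = max(5+0, 6+0) = 6
r[4] = max(5+5, 6+0) = 10
r[5] = max(5+6, 6+5) = 11
r[6] = max(5+10, 6+6) = 15
r[7] = max(5+11, 6+10, 23+0) = 23
r[8] = max(5+15, 6+11, 23+0) = 23
r[9] = max(5+23, 6+15, 23+5) = 28
r[10] = max(5+23, 6+23, 23+6, 21+0) = 29
One optimal cutting: 7 + 3 → $29.

29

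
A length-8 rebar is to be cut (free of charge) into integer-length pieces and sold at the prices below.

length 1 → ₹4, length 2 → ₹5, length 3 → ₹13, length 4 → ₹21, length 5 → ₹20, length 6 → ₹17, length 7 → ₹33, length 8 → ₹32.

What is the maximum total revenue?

42

Consider every possible first cut. best[k] is the best of p[i]+best[k−i] over all sellable i≤k.
best[1] = 4
best[2] = 8  (first piece 1, then best[1]=4)
best[3] = 13
best[4] = 21
best[5] = 25  (first piece 1, then best[4]=21)
best[6] = 29  (first piece 1, then best[5]=25)
best[7] = 34  (first piece 3, then best[4]=21)
best[8] = 42  (first piece 4, then best[4]=21)
One optimal cutting: 4 + 4 → ₹21 + ₹21 = ₹42.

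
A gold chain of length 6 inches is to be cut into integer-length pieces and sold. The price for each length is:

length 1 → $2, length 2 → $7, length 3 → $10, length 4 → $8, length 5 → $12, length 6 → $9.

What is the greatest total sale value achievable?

21

Build R[k] bottom-up: R[k] = max over allowed piece i of (p[i] + R[k−i]).
R[1] = 2
R[2] = max(2+2, 7+0) = 7
R[3] = max(2+7, 7+2, 10+0) = 10
R[4] = max(2+10, 7+7, 10+2, 8+0) = 14
R[5] = max(2+14, 7+10, 10+7, 8+2, 12+0) = 17
R[6] = max(2+17, 7+14, 10+10, 8+7, 12+2, 9+0) = 21
One optimal cutting: 2 + 2 + 2 → $7 + $7 + $7 = $21.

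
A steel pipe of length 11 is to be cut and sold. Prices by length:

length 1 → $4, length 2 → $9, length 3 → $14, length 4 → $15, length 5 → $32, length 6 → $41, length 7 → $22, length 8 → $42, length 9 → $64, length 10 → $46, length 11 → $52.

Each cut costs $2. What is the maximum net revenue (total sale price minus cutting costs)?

Let net[k] be the best obtainable value from length k. For each k, try every first piece i and keep the best of price[i] + net[k−i] minus the 2 cut fee when i<k.
net[1] = 4
net[2] = max(4+4-2, 9+0) = 9
net[3] = max(4+9-2, 9+4-2, 14+0) = 14
net[4] = max(4+14-2, 9+9-2, 14+4-2, 15+0) = 16
net[5] = max(4+16-2, 9+14-2, 14+9-2, 15+4-2, 32+0) = 32
net[6] = max(4+32-2, 9+16-2, 14+14-2, 15+9-2, 32+4-2, 41+0) = 41
net[7] = max(4+41-2, 9+32-2, 14+16-2, …, 41+4-2, 22+0) = 43
net[8] = max(4+43-2, 9+41-2, 14+32-2, …, 22+4-2, 42+0) = 48
net[9] = max(4+48-2, 9+43-2, 14+41-2, …, 42+4-2, 64+0) = 64
net[10] = max(4+64-2, 9+48-2, 14+43-2, …, 64+4-2, 46+0) = 66
net[11] = max(4+66-2, 9+64-2, 14+48-2, …, 46+4-2, 52+0) = 71
One optimal plan: pieces 9 + 2 (1 cut) → $73 − $2 = $71.

71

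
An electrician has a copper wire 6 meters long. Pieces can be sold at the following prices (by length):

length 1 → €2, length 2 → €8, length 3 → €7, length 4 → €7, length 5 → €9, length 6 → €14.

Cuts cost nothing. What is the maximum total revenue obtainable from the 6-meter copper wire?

Build r[k] bottom-up: r[k] = max over allowed piece i of (p[i] + r[k−i]).
r[1] = 2
r[2] = max(2+2, 8+0) = 8
r[3] = max(2+8, 8+2, 7+0) = 10
r[4] = max(2+10, 8+8, 7+2, 7+0) = 16
r[5] = max(2+16, 8+10, 7+8, 7+2, 9+0) = 18
r[6] = max(2+18, 8+16, 7+10, 7+8, 9+2, 14+0) = 24
One optimal cutting: 2 + 2 + 2 → €8 + €8 + €8 = €24.

24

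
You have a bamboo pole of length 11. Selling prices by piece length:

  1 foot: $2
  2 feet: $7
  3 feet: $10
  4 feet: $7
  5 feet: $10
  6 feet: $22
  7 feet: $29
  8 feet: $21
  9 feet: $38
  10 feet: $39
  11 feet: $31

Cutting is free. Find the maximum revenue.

Build r[k] bottom-up: r[k] = max over allowed piece i of (p[i] + r[k−i]).
r[1] = 2
r[2] = 7
r[3] = 10
r[4] = 14  (first piece 2, then r[2]=7)
r[5] = 17  (first piece 2, then r[3]=10)
r[6] = 22
r[7] = 29
r[8] = 31  (first piece 1, then r[7]=29)
r[9] = 38
r[10] = 40  (first piece 1, then r[9]=38)
r[11] = 45  (first piece 2, then r[9]=38)
One optimal cutting: 9 + 2 → $38 + $7 = $45.

45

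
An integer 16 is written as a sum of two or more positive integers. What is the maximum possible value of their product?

Define P[k] = max over 1≤i<k of i · max(k−i, P[k−i]); the inner max lets the remainder stay uncut if that's better.
P[2] = 1×max(1,0) = 1×1 = 1
P[3] = 1×max(2,1) = 1×2 = 2
P[4] = 2×max(2,1) = 2×2 = 4
P[5] = 2×max(3,2) = 2×3 = 6
P[6] = 3×max(3,2) = 3×3 = 9
P[7] = 2×max(5,6) = 2×6 = 12
P[8] = 2×max(6,9) = 2×9 = 18
P[9] = 3×max(6,9) = 3×9 = 27
P[10] = 2×max(8,18) = 2×18 = 36
P[11] = 2×max(9,27) = 2×27 = 54
P[12] = 3×max(9,27) = 3×27 = 81
P[13] = 2×max(11,54) = 2×54 = 108
P[14] = 2×max(12,81) = 2×81 = 162
P[15] = 3×max(12,81) = 3×81 = 243
P[16] = 2×max(14,162) = 2×162 = 324
One optimal split: 3 + 3 + 3 + 3 + 2 + 2; product 3×3×3×3×2×2 = 324.

324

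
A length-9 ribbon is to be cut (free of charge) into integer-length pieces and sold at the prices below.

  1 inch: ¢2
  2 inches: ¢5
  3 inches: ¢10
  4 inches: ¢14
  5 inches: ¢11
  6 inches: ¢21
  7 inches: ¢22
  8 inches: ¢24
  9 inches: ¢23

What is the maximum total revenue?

31

Consider every possible first cut. best[k] is the best of p[i]+best[k−i] over all sellable i≤k.
best[1] = 2
best[2] = 5
best[3] = 10
best[4] = 14
best[5] = 16  (first piece 1, then best[4]=14)
best[6] = 21
best[7] = 24  (first piece 3, then best[4]=14)
best[8] = 28  (first piece 4, then best[4]=14)
best[9] = 31  (first piece 3, then best[6]=21)
One optimal cutting: 6 + 3 → ¢21 + ¢10 = ¢31.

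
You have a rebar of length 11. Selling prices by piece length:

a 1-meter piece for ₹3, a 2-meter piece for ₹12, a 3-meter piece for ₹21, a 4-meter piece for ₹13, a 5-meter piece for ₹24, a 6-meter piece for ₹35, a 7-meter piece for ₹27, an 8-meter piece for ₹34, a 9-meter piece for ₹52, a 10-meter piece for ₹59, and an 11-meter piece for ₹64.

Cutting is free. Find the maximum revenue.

Let best[k] be the best obtainable value from length k. For each k, try every first piece i and keep the best of price[i] + best[k−i].
best[1] = 3
best[2] = max(3+3, 12+0) = 12
best[3] = max(3+12, 12+3, 21+0) = 21
best[4] = max(3+21, 12+12, 21+3, 13+0) = 24
best[5] = max(3+24, 12+21, 21+12, 13+3, 24+0) = 33
best[6] = max(3+33, 12+24, 21+21, 13+12, 24+3, 35+0) = 42
best[7] = max(3+42, 12+33, 21+24, …, 35+3, 27+0) = 45
best[8] = max(3+45, 12+42, 21+33, …, 27+3, 34+0) = 54
best[9] = max(3+54, 12+45, 21+42, …, 34+3, 52+0) = 63
best[10] = max(3+63, 12+54, 21+45, …, 52+3, 59+0) = 66
best[11] = max(3+66, 12+63, 21+54, …, 59+3, 64+0) = 75
One optimal cutting: 3 + 3 + 3 + 2 → ₹21 + ₹21 + ₹21 + ₹12 = ₹75.

75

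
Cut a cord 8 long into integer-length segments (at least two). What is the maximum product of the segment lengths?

18

Let f[k] be the best product for length k (with at least one cut). For each first piece i, the rest contributes max(k−i, f[k−i]).
f[2] = 1·max(1,0) = 1·1 = 1
f[3] = 1·max(2,1) = 1·2 = 2
f[4] = 2·max(2,1) = 2·2 = 4
f[5] = 2·max(3,2) = 2·3 = 6
f[6] = 3·max(3,2) = 3·3 = 9
f[7] = 2·max(5,6) = 2·6 = 12
f[8] = 2·max(6,9) = 2·9 = 18
One optimal split: 3 + 3 + 2; product 3·3·2 = 18.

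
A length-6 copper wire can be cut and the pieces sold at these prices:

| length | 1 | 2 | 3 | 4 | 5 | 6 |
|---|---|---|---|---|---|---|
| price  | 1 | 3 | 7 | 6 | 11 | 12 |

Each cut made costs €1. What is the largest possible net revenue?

13

Build r[k] bottom-up: r[k] = max over allowed piece i of (p[i] + r[k−i]) − 1 per cut.
r[1] = 1
r[2] = 3
r[3] = 7
r[4] = 7  (first piece 1, then r[3]=7)
r[5] = 11
r[6] = 13  (first piece 3, then r[3]=7)
One optimal plan: pieces 3 + 3 (1 cut) → €14 − €1 = €13.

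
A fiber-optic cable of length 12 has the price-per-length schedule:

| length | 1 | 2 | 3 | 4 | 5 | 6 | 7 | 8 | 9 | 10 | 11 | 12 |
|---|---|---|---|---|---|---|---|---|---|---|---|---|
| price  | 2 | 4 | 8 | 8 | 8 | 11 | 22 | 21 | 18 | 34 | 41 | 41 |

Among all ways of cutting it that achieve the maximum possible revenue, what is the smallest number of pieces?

2

Build r[k] bottom-up: r[k] = max over allowed piece i of (p[i] + r[k−i]).
r[1] = 2
r[2] = 4  (first piece 1, then r[1]=2)
r[3] = 8
r[4] = 10  (first piece 1, then r[3]=8)
r[5] = 12  (first piece 1, then r[4]=10)
r[6] = 16  (first piece 3, then r[3]=8)
r[7] = 22
r[8] = 24  (first piece 1, then r[7]=22)
r[9] = 26  (first piece 1, then r[8]=24)
r[10] = 34
r[11] = 41
r[12] = 43  (first piece 1, then r[11]=41)
Maximum revenue is $43.
Now minimize piece count subject to staying optimal: for each k, pieces[k] = 1 + min over i with p[i]+r[k−i]=r[k] of pieces[k−i].
pieces[9] = 2
pieces[10] = 1
pieces[11] = 1
pieces[12] = 2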